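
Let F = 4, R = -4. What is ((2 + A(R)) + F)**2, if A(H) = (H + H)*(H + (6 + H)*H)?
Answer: 10404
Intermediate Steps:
A(H) = 2*H*(H + H*(6 + H)) (A(H) = (2*H)*(H + H*(6 + H)) = 2*H*(H + H*(6 + H)))
((2 + A(R)) + F)**2 = ((2 + 2*(-4)**2*(7 - 4)) + 4)**2 = ((2 + 2*16*3) + 4)**2 = ((2 + 96) + 4)**2 = (98 + 4)**2 = 102**2 = 10404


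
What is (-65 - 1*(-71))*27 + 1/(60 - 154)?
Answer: 15227/94 ≈ 161.99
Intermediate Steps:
(-65 - 1*(-71))*27 + 1/(60 - 154) = (-65 + 71)*27 + 1/(-94) = 6*27 - 1/94 = 162 - 1/94 = 15227/94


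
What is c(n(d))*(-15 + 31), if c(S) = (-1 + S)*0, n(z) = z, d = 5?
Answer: 0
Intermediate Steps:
c(S) = 0
c(n(d))*(-15 + 31) = 0*(-15 + 31) = 0*16 = 0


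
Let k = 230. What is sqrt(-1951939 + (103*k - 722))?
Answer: I*sqrt(1928971) ≈ 1388.9*I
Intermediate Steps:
sqrt(-1951939 + (103*k - 722)) = sqrt(-1951939 + (103*230 - 722)) = sqrt(-1951939 + (23690 - 722)) = sqrt(-1951939 + 22968) = sqrt(-1928971) = I*sqrt(1928971)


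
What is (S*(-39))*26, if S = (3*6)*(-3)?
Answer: 54756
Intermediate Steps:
S = -54 (S = 18*(-3) = -54)
(S*(-39))*26 = -54*(-39)*26 = 2106*26 = 54756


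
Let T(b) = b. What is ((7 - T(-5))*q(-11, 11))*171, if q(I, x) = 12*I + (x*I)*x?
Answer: -3002076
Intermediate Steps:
q(I, x) = 12*I + I*x**2 (q(I, x) = 12*I + (I*x)*x = 12*I + I*x**2)
((7 - T(-5))*q(-11, 11))*171 = ((7 - 1*(-5))*(-11*(12 + 11**2)))*171 = ((7 + 5)*(-11*(12 + 121)))*171 = (12*(-11*133))*171 = (12*(-1463))*171 = -17556*171 = -3002076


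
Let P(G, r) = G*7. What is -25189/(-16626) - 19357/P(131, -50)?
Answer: -298731169/15246042 ≈ -19.594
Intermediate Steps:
P(G, r) = 7*G
-25189/(-16626) - 19357/P(131, -50) = -25189/(-16626) - 19357/(7*131) = -25189*(-1/16626) - 19357/917 = 25189/16626 - 19357*1/917 = 25189/16626 - 19357/917 = -298731169/15246042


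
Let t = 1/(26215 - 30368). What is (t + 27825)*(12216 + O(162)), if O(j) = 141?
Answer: 1427940616968/4153 ≈ 3.4383e+8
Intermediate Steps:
t = -1/4153 (t = 1/(-4153) = -1/4153 ≈ -0.00024079)
(t + 27825)*(12216 + O(162)) = (-1/4153 + 27825)*(12216 + 141) = (115557224/4153)*12357 = 1427940616968/4153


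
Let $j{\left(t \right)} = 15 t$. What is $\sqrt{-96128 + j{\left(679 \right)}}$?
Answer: $i \sqrt{85943} \approx 293.16 i$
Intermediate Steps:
$\sqrt{-96128 + j{\left(679 \right)}} = \sqrt{-96128 + 15 \cdot 679} = \sqrt{-96128 + 10185} = \sqrt{-85943} = i \sqrt{85943}$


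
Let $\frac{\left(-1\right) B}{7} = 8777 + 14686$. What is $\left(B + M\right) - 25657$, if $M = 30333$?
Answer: $-159565$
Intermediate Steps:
$B = -164241$ ($B = - 7 \left(8777 + 14686\right) = \left(-7\right) 23463 = -164241$)
$\left(B + M\right) - 25657 = \left(-164241 + 30333\right) - 25657 = -133908 - 25657 = -159565$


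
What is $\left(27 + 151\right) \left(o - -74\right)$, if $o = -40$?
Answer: $6052$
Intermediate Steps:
$\left(27 + 151\right) \left(o - -74\right) = \left(27 + 151\right) \left(-40 - -74\right) = 178 \left(-40 + 74\right) = 178 \cdot 34 = 6052$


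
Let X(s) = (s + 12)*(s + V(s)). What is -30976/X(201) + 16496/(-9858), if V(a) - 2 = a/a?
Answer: -42589400/17847909 ≈ -2.3862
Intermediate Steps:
V(a) = 3 (V(a) = 2 + a/a = 2 + 1 = 3)
X(s) = (3 + s)*(12 + s) (X(s) = (s + 12)*(s + 3) = (12 + s)*(3 + s) = (3 + s)*(12 + s))
-30976/X(201) + 16496/(-9858) = -30976/(36 + 201² + 15*201) + 16496/(-9858) = -30976/(36 + 40401 + 3015) + 16496*(-1/9858) = -30976/43452 - 8248/4929 = -30976*1/43452 - 8248/4929 = -7744/10863 - 8248/4929 = -42589400/17847909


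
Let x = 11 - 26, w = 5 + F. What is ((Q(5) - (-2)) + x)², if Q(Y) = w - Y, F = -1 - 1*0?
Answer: 196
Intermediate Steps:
F = -1 (F = -1 + 0 = -1)
w = 4 (w = 5 - 1 = 4)
Q(Y) = 4 - Y
x = -15
((Q(5) - (-2)) + x)² = (((4 - 1*5) - (-2)) - 15)² = (((4 - 5) - 1*(-2)) - 15)² = ((-1 + 2) - 15)² = (1 - 15)² = (-14)² = 196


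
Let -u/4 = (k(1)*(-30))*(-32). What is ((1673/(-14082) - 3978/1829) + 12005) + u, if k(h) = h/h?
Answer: 210238482257/25755978 ≈ 8162.7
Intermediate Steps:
k(h) = 1
u = -3840 (u = -4*1*(-30)*(-32) = -(-120)*(-32) = -4*960 = -3840)
((1673/(-14082) - 3978/1829) + 12005) + u = ((1673/(-14082) - 3978/1829) + 12005) - 3840 = ((1673*(-1/14082) - 3978*1/1829) + 12005) - 3840 = ((-1673/14082 - 3978/1829) + 12005) - 3840 = (-59078113/25755978 + 12005) - 3840 = 309141437777/25755978 - 3840 = 210238482257/25755978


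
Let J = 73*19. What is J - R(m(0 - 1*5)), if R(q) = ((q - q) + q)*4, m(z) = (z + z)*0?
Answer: 1387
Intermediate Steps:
m(z) = 0 (m(z) = (2*z)*0 = 0)
J = 1387
R(q) = 4*q (R(q) = (0 + q)*4 = q*4 = 4*q)
J - R(m(0 - 1*5)) = 1387 - 4*0 = 1387 - 1*0 = 1387 + 0 = 1387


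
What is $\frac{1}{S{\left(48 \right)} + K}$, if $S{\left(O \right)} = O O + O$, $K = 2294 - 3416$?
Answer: $\frac{1}{1230} \approx 0.00081301$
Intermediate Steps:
$K = -1122$ ($K = 2294 - 3416 = -1122$)
$S{\left(O \right)} = O + O^{2}$ ($S{\left(O \right)} = O^{2} + O = O + O^{2}$)
$\frac{1}{S{\left(48 \right)} + K} = \frac{1}{48 \left(1 + 48\right) - 1122} = \frac{1}{48 \cdot 49 - 1122} = \frac{1}{2352 - 1122} = \frac{1}{1230}$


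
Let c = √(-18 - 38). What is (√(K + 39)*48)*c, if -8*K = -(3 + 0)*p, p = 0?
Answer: 96*I*√546 ≈ 2243.2*I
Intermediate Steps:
K = 0 (K = -(-1)*(3 + 0)*0/8 = -(-1)*3*0/8 = -(-1)*0/8 = -⅛*0 = 0)
c = 2*I*√14 (c = √(-56) = 2*I*√14 ≈ 7.4833*I)
(√(K + 39)*48)*c = (√(0 + 39)*48)*(2*I*√14) = (√39*48)*(2*I*√14) = (48*√39)*(2*I*√14) = 96*I*√546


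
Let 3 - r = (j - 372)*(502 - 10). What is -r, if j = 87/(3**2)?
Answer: -178271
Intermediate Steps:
j = 29/3 (j = 87/9 = 87*(1/9) = 29/3 ≈ 9.6667)
r = 178271 (r = 3 - (29/3 - 372)*(502 - 10) = 3 - (-1087)*492/3 = 3 - 1*(-178268) = 3 + 178268 = 178271)
-r = -1*178271 = -178271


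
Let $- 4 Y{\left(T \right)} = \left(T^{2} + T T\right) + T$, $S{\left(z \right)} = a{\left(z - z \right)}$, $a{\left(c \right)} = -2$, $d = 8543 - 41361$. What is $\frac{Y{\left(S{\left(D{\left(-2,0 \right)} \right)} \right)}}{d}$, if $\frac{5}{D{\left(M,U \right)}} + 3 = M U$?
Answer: $\frac{3}{65636} \approx 4.5707 \cdot 10^{-5}$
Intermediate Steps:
$D{\left(M,U \right)} = \frac{5}{-3 + M U}$
$d = -32818$ ($d = 8543 - 41361 = -32818$)
$S{\left(z \right)} = -2$
$Y{\left(T \right)} = - \frac{T^{2}}{2} - \frac{T}{4}$ ($Y{\left(T \right)} = - \frac{\left(T^{2} + T T\right) + T}{4} = - \frac{\left(T^{2} + T^{2}\right) + T}{4} = - \frac{2 T^{2} + T}{4} = - \frac{T + 2 T^{2}}{4} = - \frac{T^{2}}{2} - \frac{T}{4}$)
$\frac{Y{\left(S{\left(D{\left(-2,0 \right)} \right)} \right)}}{d} = \frac{\left(- \frac{1}{4}\right) \left(-2\right) \left(1 + 2 \left(-2\right)\right)}{-32818} = \left(- \frac{1}{4}\right) \left(-2\right) \left(1 - 4\right) \left(- \frac{1}{32818}\right) = \left(- \frac{1}{4}\right) \left(-2\right) \left(-3\right) \left(- \frac{1}{32818}\right) = \left(- \frac{3}{2}\right) \left(- \frac{1}{32818}\right) = \frac{3}{65636}$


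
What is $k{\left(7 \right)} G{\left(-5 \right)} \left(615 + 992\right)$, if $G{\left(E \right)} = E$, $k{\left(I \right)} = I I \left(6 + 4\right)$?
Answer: $-3937150$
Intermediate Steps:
$k{\left(I \right)} = 10 I^{2}$ ($k{\left(I \right)} = I^{2} \cdot 10 = 10 I^{2}$)
$k{\left(7 \right)} G{\left(-5 \right)} \left(615 + 992\right) = 10 \cdot 7^{2} \left(-5\right) \left(615 + 992\right) = 10 \cdot 49 \left(-5\right) 1607 = 490 \left(-5\right) 1607 = \left(-2450\right) 1607 = -3937150$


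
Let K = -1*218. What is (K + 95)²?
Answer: 15129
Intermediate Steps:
K = -218
(K + 95)² = (-218 + 95)² = (-123)² = 15129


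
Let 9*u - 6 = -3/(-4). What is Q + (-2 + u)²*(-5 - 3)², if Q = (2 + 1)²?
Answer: 109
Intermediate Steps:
u = ¾ (u = ⅔ + (-3/(-4))/9 = ⅔ + (-3*(-¼))/9 = ⅔ + (⅑)*(¾) = ⅔ + 1/12 = ¾ ≈ 0.75000)
Q = 9 (Q = 3² = 9)
Q + (-2 + u)²*(-5 - 3)² = 9 + (-2 + ¾)²*(-5 - 3)² = 9 + (-5/4)²*(-8)² = 9 + (25/16)*64 = 9 + 100 = 109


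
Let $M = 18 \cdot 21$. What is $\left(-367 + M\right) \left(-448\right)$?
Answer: $-4928$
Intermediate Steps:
$M = 378$
$\left(-367 + M\right) \left(-448\right) = \left(-367 + 378\right) \left(-448\right) = 11 \left(-448\right) = -4928$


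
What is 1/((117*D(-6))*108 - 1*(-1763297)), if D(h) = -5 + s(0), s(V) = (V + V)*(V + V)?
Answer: 1/1700117 ≈ 5.8819e-7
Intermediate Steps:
s(V) = 4*V**2 (s(V) = (2*V)*(2*V) = 4*V**2)
D(h) = -5 (D(h) = -5 + 4*0**2 = -5 + 4*0 = -5 + 0 = -5)
1/((117*D(-6))*108 - 1*(-1763297)) = 1/((117*(-5))*108 - 1*(-1763297)) = 1/(-585*108 + 1763297) = 1/(-63180 + 1763297) = 1/1700117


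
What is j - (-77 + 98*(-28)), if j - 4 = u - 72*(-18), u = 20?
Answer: 4141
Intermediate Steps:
j = 1320 (j = 4 + (20 - 72*(-18)) = 4 + (20 + 1296) = 4 + 1316 = 1320)
j - (-77 + 98*(-28)) = 1320 - (-77 + 98*(-28)) = 1320 - (-77 - 2744) = 1320 - 1*(-2821) = 1320 + 2821 = 4141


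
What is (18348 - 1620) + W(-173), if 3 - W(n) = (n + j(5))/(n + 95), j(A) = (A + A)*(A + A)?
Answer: 1304945/78 ≈ 16730.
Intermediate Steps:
j(A) = 4*A² (j(A) = (2*A)*(2*A) = 4*A²)
W(n) = 3 - (100 + n)/(95 + n) (W(n) = 3 - (n + 4*5²)/(n + 95) = 3 - (n + 4*25)/(95 + n) = 3 - (n + 100)/(95 + n) = 3 - (100 + n)/(95 + n))
(18348 - 1620) + W(-173) = (18348 - 1620) + (185 + 2*(-173))/(95 - 173) = 16728 + (185 - 346)/(-78) = 16728 - 1/78*(-161) = 16728 + 161/78 = 1304945/78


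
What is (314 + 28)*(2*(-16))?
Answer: -10944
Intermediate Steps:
(314 + 28)*(2*(-16)) = 342*(-32) = -10944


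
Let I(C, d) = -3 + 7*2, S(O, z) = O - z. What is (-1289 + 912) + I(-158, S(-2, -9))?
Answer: -366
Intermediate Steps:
I(C, d) = 11 (I(C, d) = -3 + 14 = 11)
(-1289 + 912) + I(-158, S(-2, -9)) = (-1289 + 912) + 11 = -377 + 11 = -366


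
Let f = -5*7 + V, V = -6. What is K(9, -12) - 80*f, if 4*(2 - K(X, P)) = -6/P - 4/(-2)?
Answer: 26251/8 ≈ 3281.4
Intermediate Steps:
K(X, P) = 3/2 + 3/(2*P) (K(X, P) = 2 - (-6/P - 4/(-2))/4 = 2 - (-6/P - 4*(-½))/4 = 2 - (-6/P + 2)/4 = 2 - (2 - 6/P)/4 = 2 + (-½ + 3/(2*P)) = 3/2 + 3/(2*P))
f = -41 (f = -5*7 - 6 = -35 - 6 = -41)
K(9, -12) - 80*f = (3/2)*(1 - 12)/(-12) - 80*(-41) = (3/2)*(-1/12)*(-11) + 3280 = 11/8 + 3280 = 26251/8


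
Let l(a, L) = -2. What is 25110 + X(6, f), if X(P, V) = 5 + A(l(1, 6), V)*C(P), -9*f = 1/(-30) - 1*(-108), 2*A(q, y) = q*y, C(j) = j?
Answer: 1133414/45 ≈ 25187.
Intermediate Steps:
A(q, y) = q*y/2 (A(q, y) = (q*y)/2 = q*y/2)
f = -3239/270 (f = -(1/(-30) - 1*(-108))/9 = -(-1/30 + 108)/9 = -1/9*3239/30 = -3239/270 ≈ -11.996)
X(P, V) = 5 - P*V (X(P, V) = 5 + ((1/2)*(-2)*V)*P = 5 + (-V)*P = 5 - P*V)
25110 + X(6, f) = 25110 + (5 - 1*6*(-3239/270)) = 25110 + (5 + 3239/45) = 25110 + 3464/45 = 1133414/45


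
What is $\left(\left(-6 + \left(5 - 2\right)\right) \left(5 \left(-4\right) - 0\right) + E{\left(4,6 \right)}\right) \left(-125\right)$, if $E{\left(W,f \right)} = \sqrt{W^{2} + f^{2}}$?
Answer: $-7500 - 250 \sqrt{13} \approx -8401.4$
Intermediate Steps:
$\left(\left(-6 + \left(5 - 2\right)\right) \left(5 \left(-4\right) - 0\right) + E{\left(4,6 \right)}\right) \left(-125\right) = \left(\left(-6 + \left(5 - 2\right)\right) \left(5 \left(-4\right) - 0\right) + \sqrt{4^{2} + 6^{2}}\right) \left(-125\right) = \left(\left(-6 + \left(5 - 2\right)\right) \left(-20 + 0\right) + \sqrt{16 + 36}\right) \left(-125\right) = \left(\left(-6 + 3\right) \left(-20\right) + \sqrt{52}\right) \left(-125\right) = \left(\left(-3\right) \left(-20\right) + 2 \sqrt{13}\right) \left(-125\right) = \left(60 + 2 \sqrt{13}\right) \left(-125\right) = -7500 - 250 \sqrt{13}$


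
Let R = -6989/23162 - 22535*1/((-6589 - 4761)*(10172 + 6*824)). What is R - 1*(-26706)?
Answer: 10612378762816347/397382558920 ≈ 26706.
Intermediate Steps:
R = -119855701173/397382558920 (R = -6989*1/23162 - 22535*(-1/(11350*(10172 + 4944))) = -6989/23162 - 22535/(15116*(-11350)) = -6989/23162 - 22535/(-171566600) = -6989/23162 - 22535*(-1/171566600) = -6989/23162 + 4507/34313320 = -119855701173/397382558920 ≈ -0.30161)
R - 1*(-26706) = -119855701173/397382558920 - 1*(-26706) = -119855701173/397382558920 + 26706 = 10612378762816347/397382558920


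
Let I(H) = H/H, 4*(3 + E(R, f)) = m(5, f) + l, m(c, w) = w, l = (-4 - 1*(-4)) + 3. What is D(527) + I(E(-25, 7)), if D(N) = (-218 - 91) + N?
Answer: 219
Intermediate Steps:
l = 3 (l = (-4 + 4) + 3 = 0 + 3 = 3)
D(N) = -309 + N
E(R, f) = -9/4 + f/4 (E(R, f) = -3 + (f + 3)/4 = -3 + (3 + f)/4 = -3 + (3/4 + f/4) = -9/4 + f/4)
I(H) = 1
D(527) + I(E(-25, 7)) = (-309 + 527) + 1 = 218 + 1 = 219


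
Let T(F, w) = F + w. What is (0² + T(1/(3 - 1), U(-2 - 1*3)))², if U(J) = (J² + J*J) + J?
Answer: 8281/4 ≈ 2070.3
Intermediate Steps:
U(J) = J + 2*J² (U(J) = (J² + J²) + J = 2*J² + J = J + 2*J²)
(0² + T(1/(3 - 1), U(-2 - 1*3)))² = (0² + (1/(3 - 1) + (-2 - 1*3)*(1 + 2*(-2 - 1*3))))² = (0 + (1/2 + (-2 - 3)*(1 + 2*(-2 - 3))))² = (0 + (½ - 5*(1 + 2*(-5))))² = (0 + (½ - 5*(1 - 10)))² = (0 + (½ - 5*(-9)))² = (0 + (½ + 45))² = (0 + 91/2)² = (91/2)² = 8281/4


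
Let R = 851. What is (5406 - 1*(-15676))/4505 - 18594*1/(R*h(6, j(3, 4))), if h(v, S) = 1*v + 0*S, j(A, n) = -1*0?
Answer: 3979787/3833755 ≈ 1.0381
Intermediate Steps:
j(A, n) = 0
h(v, S) = v (h(v, S) = v + 0 = v)
(5406 - 1*(-15676))/4505 - 18594*1/(R*h(6, j(3, 4))) = (5406 - 1*(-15676))/4505 - 18594/(851*6) = (5406 + 15676)*(1/4505) - 18594/5106 = 21082*(1/4505) - 18594*1/5106 = 21082/4505 - 3099/851 = 3979787/3833755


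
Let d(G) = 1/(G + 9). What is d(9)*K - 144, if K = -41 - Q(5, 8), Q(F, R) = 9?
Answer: -1321/9 ≈ -146.78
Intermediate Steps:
K = -50 (K = -41 - 1*9 = -41 - 9 = -50)
d(G) = 1/(9 + G)
d(9)*K - 144 = -50/(9 + 9) - 144 = -50/18 - 144 = (1/18)*(-50) - 144 = -25/9 - 144 = -1321/9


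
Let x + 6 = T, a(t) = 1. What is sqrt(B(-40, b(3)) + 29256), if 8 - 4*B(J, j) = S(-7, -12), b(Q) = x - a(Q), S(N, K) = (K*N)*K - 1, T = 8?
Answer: 7*sqrt(2409)/2 ≈ 171.79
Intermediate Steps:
x = 2 (x = -6 + 8 = 2)
S(N, K) = -1 + N*K**2 (S(N, K) = N*K**2 - 1 = -1 + N*K**2)
b(Q) = 1 (b(Q) = 2 - 1*1 = 2 - 1 = 1)
B(J, j) = 1017/4 (B(J, j) = 2 - (-1 - 7*(-12)**2)/4 = 2 - (-1 - 7*144)/4 = 2 - (-1 - 1008)/4 = 2 - 1/4*(-1009) = 2 + 1009/4 = 1017/4)
sqrt(B(-40, b(3)) + 29256) = sqrt(1017/4 + 29256) = sqrt(118041/4) = 7*sqrt(2409)/2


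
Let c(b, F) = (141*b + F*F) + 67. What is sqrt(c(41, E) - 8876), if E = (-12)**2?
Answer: 2*sqrt(4427) ≈ 133.07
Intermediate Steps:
E = 144
c(b, F) = 67 + F**2 + 141*b (c(b, F) = (141*b + F**2) + 67 = (F**2 + 141*b) + 67 = 67 + F**2 + 141*b)
sqrt(c(41, E) - 8876) = sqrt((67 + 144**2 + 141*41) - 8876) = sqrt((67 + 20736 + 5781) - 8876) = sqrt(26584 - 8876) = sqrt(17708) = 2*sqrt(4427)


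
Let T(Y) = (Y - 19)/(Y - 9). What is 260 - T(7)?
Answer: 254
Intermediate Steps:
T(Y) = (-19 + Y)/(-9 + Y)
260 - T(7) = 260 - (-19 + 7)/(-9 + 7) = 260 - (-12)/(-2) = 260 - (-1)*(-12)/2 = 260 - 1*6 = 260 - 6 = 254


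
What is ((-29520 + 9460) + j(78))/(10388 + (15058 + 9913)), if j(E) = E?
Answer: -19982/35359 ≈ -0.56512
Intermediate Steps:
((-29520 + 9460) + j(78))/(10388 + (15058 + 9913)) = ((-29520 + 9460) + 78)/(10388 + (15058 + 9913)) = (-20060 + 78)/(10388 + 24971) = -19982/35359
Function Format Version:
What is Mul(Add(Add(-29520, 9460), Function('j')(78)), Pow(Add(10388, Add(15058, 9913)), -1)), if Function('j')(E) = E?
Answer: Rational(-19982, 35359) ≈ -0.56512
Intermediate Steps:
Mul(Add(Add(-29520, 9460), Function('j')(78)), Pow(Add(10388, Add(15058, 9913)), -1)) = Mul(Add(Add(-29520, 9460), 78), Pow(Add(10388, Add(15058, 9913)), -1)) = Mul(Add(-20060, 78), Pow(Add(10388, 24971), -1)) = Mul(-19982, Pow(35359, -1)) = Mul(-19982, Rational(1, 35359)) = Rational(-19982, 35359)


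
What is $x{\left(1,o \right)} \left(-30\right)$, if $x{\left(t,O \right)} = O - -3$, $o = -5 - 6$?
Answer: $240$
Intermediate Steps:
$o = -11$ ($o = -5 - 6 = -11$)
$x{\left(t,O \right)} = 3 + O$ ($x{\left(t,O \right)} = O + 3 = 3 + O$)
$x{\left(1,o \right)} \left(-30\right) = \left(3 - 11\right) \left(-30\right) = \left(-8\right) \left(-30\right) = 240$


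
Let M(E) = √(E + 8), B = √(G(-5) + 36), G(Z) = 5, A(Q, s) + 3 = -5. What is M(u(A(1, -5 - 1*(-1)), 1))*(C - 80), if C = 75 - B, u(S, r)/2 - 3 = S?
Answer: I*√2*(-5 - √41) ≈ -16.126*I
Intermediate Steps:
A(Q, s) = -8 (A(Q, s) = -3 - 5 = -8)
u(S, r) = 6 + 2*S
B = √41 (B = √(5 + 36) = √41 ≈ 6.4031)
M(E) = √(8 + E)
C = 75 - √41 ≈ 68.597
M(u(A(1, -5 - 1*(-1)), 1))*(C - 80) = √(8 + (6 + 2*(-8)))*((75 - √41) - 80) = √(8 + (6 - 16))*(-5 - √41) = √(8 - 10)*(-5 - √41) = √(-2)*(-5 - √41) = (I*√2)*(-5 - √41) = I*√2*(-5 - √41)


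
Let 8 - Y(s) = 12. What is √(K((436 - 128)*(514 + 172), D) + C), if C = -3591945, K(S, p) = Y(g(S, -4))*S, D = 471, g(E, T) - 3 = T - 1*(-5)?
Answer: 7*I*√90553 ≈ 2106.4*I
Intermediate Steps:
g(E, T) = 8 + T (g(E, T) = 3 + (T - 1*(-5)) = 3 + (T + 5) = 3 + (5 + T) = 8 + T)
Y(s) = -4 (Y(s) = 8 - 1*12 = 8 - 12 = -4)
K(S, p) = -4*S
√(K((436 - 128)*(514 + 172), D) + C) = √(-4*(436 - 128)*(514 + 172) - 3591945) = √(-1232*686 - 3591945) = √(-4*211288 - 3591945) = √(-845152 - 3591945) = √(-4437097) = 7*I*√90553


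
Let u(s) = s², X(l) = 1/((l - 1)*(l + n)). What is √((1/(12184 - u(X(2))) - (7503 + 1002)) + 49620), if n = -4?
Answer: √30056092935/855 ≈ 202.77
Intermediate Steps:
X(l) = 1/((-1 + l)*(-4 + l)) (X(l) = 1/((l - 1)*(l - 4)) = 1/((-1 + l)*(-4 + l)))
√((1/(12184 - u(X(2))) - (7503 + 1002)) + 49620) = √((1/(12184 - (1/(4 + 2² - 5*2))²) - (7503 + 1002)) + 49620) = √((1/(12184 - (1/(4 + 4 - 10))²) - 1*8505) + 49620) = √((1/(12184 - (1/(-2))²) - 8505) + 49620) = √((1/(12184 - (-½)²) - 8505) + 49620) = √((1/(12184 - 1*¼) - 8505) + 49620) = √((1/(12184 - ¼) - 8505) + 49620) = √((1/(48735/4) - 8505) + 49620) = √((4/48735 - 8505) + 49620) = √(-414491171/48735 + 49620) = √(2003739529/48735) = √30056092935/855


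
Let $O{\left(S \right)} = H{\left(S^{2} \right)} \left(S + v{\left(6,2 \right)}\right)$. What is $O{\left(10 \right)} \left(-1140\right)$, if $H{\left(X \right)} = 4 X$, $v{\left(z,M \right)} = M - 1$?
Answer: $-5016000$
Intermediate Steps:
$v{\left(z,M \right)} = -1 + M$
$O{\left(S \right)} = 4 S^{2} \left(1 + S\right)$ ($O{\left(S \right)} = 4 S^{2} \left(S + \left(-1 + 2\right)\right) = 4 S^{2} \left(S + 1\right) = 4 S^{2} \left(1 + S\right)$)
$O{\left(10 \right)} \left(-1140\right) = 4 \cdot 10^{2} \left(1 + 10\right) \left(-1140\right) = 4 \cdot 100 \cdot 11 \left(-1140\right) = 4400 \left(-1140\right) = -5016000$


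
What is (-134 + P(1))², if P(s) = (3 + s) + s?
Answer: 16641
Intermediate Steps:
P(s) = 3 + 2*s
(-134 + P(1))² = (-134 + (3 + 2*1))² = (-134 + (3 + 2))² = (-134 + 5)² = (-129)² = 16641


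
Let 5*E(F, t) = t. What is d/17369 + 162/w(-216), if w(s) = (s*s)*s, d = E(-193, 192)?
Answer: 11857091/5402453760 ≈ 0.0021948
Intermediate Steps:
E(F, t) = t/5
d = 192/5 (d = (⅕)*192 = 192/5 ≈ 38.400)
w(s) = s³ (w(s) = s²*s = s³)
d/17369 + 162/w(-216) = (192/5)/17369 + 162/((-216)³) = (192/5)*(1/17369) + 162/(-10077696) = 192/86845 + 162*(-1/10077696) = 192/86845 - 1/62208 = 11857091/5402453760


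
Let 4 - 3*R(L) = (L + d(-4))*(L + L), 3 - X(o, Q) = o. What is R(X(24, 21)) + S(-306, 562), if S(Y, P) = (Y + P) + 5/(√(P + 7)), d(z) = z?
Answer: -278/3 + 5*√569/569 ≈ -92.457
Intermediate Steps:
X(o, Q) = 3 - o
S(Y, P) = P + Y + 5/√(7 + P) (S(Y, P) = (P + Y) + 5/(√(7 + P)) = (P + Y) + 5/√(7 + P) = P + Y + 5/√(7 + P))
R(L) = 4/3 - 2*L*(-4 + L)/3 (R(L) = 4/3 - (L - 4)*(L + L)/3 = 4/3 - (-4 + L)*2*L/3 = 4/3 - 2*L*(-4 + L)/3)
R(X(24, 21)) + S(-306, 562) = (4/3 - 2*(3 - 1*24)²/3 + 8*(3 - 1*24)/3) + (562 - 306 + 5/√(7 + 562)) = (4/3 - 2*(3 - 24)²/3 + 8*(3 - 24)/3) + (562 - 306 + 5/√569) = (4/3 - ⅔*(-21)² + (8/3)*(-21)) + (562 - 306 + 5*(√569/569)) = (4/3 - ⅔*441 - 56) + (562 - 306 + 5*√569/569) = (4/3 - 294 - 56) + (256 + 5*√569/569) = -1046/3 + (256 + 5*√569/569) = -278/3 + 5*√569/569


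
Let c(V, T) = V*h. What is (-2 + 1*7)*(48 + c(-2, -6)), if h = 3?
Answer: 210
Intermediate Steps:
c(V, T) = 3*V (c(V, T) = V*3 = 3*V)
(-2 + 1*7)*(48 + c(-2, -6)) = (-2 + 1*7)*(48 + 3*(-2)) = (-2 + 7)*(48 - 6) = 5*42 = 210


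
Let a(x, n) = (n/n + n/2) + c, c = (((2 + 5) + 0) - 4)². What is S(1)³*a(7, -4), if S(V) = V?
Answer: 8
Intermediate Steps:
c = 9 (c = ((7 + 0) - 4)² = (7 - 4)² = 3² = 9)
a(x, n) = 10 + n/2 (a(x, n) = (n/n + n/2) + 9 = (1 + n*(½)) + 9 = (1 + n/2) + 9 = 10 + n/2)
S(1)³*a(7, -4) = 1³*(10 + (½)*(-4)) = 1*(10 - 2) = 1*8 = 8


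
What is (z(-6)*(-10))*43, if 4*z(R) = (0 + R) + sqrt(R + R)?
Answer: 645 - 215*I*sqrt(3) ≈ 645.0 - 372.39*I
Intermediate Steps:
z(R) = R/4 + sqrt(2)*sqrt(R)/4 (z(R) = ((0 + R) + sqrt(R + R))/4 = (R + sqrt(2*R))/4 = (R + sqrt(2)*sqrt(R))/4 = R/4 + sqrt(2)*sqrt(R)/4)
(z(-6)*(-10))*43 = (((1/4)*(-6) + sqrt(2)*sqrt(-6)/4)*(-10))*43 = ((-3/2 + sqrt(2)*(I*sqrt(6))/4)*(-10))*43 = ((-3/2 + I*sqrt(3)/2)*(-10))*43 = (15 - 5*I*sqrt(3))*43 = 645 - 215*I*sqrt(3)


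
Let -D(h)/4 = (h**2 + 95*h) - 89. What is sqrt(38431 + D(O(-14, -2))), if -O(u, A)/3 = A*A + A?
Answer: 3*sqrt(4547) ≈ 202.29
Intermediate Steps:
O(u, A) = -3*A - 3*A**2 (O(u, A) = -3*(A*A + A) = -3*(A**2 + A) = -3*(A + A**2) = -3*A - 3*A**2)
D(h) = 356 - 380*h - 4*h**2 (D(h) = -4*((h**2 + 95*h) - 89) = -4*(-89 + h**2 + 95*h) = 356 - 380*h - 4*h**2)
sqrt(38431 + D(O(-14, -2))) = sqrt(38431 + (356 - (-1140)*(-2)*(1 - 2) - 4*36*(1 - 2)**2)) = sqrt(38431 + (356 - (-1140)*(-2)*(-1) - 4*(-3*(-2)*(-1))**2)) = sqrt(38431 + (356 - 380*(-6) - 4*(-6)**2)) = sqrt(38431 + (356 + 2280 - 4*36)) = sqrt(38431 + (356 + 2280 - 144)) = sqrt(38431 + 2492) = sqrt(40923) = 3*sqrt(4547)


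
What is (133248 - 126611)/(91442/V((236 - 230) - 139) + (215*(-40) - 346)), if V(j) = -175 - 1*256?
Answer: -2860547/3947168 ≈ -0.72471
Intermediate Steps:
V(j) = -431 (V(j) = -175 - 256 = -431)
(133248 - 126611)/(91442/V((236 - 230) - 139) + (215*(-40) - 346)) = (133248 - 126611)/(91442/(-431) + (215*(-40) - 346)) = 6637/(91442*(-1/431) + (-8600 - 346)) = 6637/(-91442/431 - 8946) = 6637/(-3947168/431) = 6637*(-431/3947168) = -2860547/3947168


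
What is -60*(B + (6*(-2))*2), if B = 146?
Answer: -7320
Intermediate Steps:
-60*(B + (6*(-2))*2) = -60*(146 + (6*(-2))*2) = -60*(146 - 12*2) = -60*(146 - 24) = -60*122 = -7320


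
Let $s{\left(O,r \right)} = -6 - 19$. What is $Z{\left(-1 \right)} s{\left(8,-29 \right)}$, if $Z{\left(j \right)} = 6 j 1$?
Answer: $150$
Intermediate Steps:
$s{\left(O,r \right)} = -25$ ($s{\left(O,r \right)} = -6 - 19 = -25$)
$Z{\left(j \right)} = 6 j$
$Z{\left(-1 \right)} s{\left(8,-29 \right)} = 6 \left(-1\right) \left(-25\right) = \left(-6\right) \left(-25\right) = 150$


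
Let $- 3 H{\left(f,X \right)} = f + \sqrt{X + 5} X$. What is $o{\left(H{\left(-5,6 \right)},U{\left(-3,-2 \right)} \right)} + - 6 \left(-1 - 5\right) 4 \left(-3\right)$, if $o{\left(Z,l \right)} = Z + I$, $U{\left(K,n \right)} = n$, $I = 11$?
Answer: $- \frac{1258}{3} - 2 \sqrt{11} \approx -425.97$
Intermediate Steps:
$H{\left(f,X \right)} = - \frac{f}{3} - \frac{X \sqrt{5 + X}}{3}$ ($H{\left(f,X \right)} = - \frac{f + \sqrt{X + 5} X}{3} = - \frac{f + \sqrt{5 + X} X}{3} = - \frac{f + X \sqrt{5 + X}}{3} = - \frac{f}{3} - \frac{X \sqrt{5 + X}}{3}$)
$o{\left(Z,l \right)} = 11 + Z$ ($o{\left(Z,l \right)} = Z + 11 = 11 + Z$)
$o{\left(H{\left(-5,6 \right)},U{\left(-3,-2 \right)} \right)} + - 6 \left(-1 - 5\right) 4 \left(-3\right) = \left(11 - \left(- \frac{5}{3} + 2 \sqrt{5 + 6}\right)\right) + - 6 \left(-1 - 5\right) 4 \left(-3\right) = \left(11 + \left(\frac{5}{3} - 2 \sqrt{11}\right)\right) + - 6 \left(\left(-6\right) 4\right) \left(-3\right) = \left(11 + \left(\frac{5}{3} - 2 \sqrt{11}\right)\right) + \left(-6\right) \left(-24\right) \left(-3\right) = \left(\frac{38}{3} - 2 \sqrt{11}\right) + 144 \left(-3\right) = \left(\frac{38}{3} - 2 \sqrt{11}\right) - 432 = - \frac{1258}{3} - 2 \sqrt{11}$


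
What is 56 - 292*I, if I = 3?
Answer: -820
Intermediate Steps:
56 - 292*I = 56 - 292*3 = 56 - 876 = -820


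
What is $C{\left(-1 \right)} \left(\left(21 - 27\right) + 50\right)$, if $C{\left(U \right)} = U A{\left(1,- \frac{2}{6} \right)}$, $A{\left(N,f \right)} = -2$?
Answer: $88$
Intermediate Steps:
$C{\left(U \right)} = - 2 U$ ($C{\left(U \right)} = U \left(-2\right) = - 2 U$)
$C{\left(-1 \right)} \left(\left(21 - 27\right) + 50\right) = \left(-2\right) \left(-1\right) \left(\left(21 - 27\right) + 50\right) = 2 \left(-6 + 50\right) = 2 \cdot 44 = 88$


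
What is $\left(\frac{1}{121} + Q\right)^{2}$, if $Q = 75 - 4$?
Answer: $\frac{73822464}{14641} \approx 5042.2$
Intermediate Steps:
$Q = 71$
$\left(\frac{1}{121} + Q\right)^{2} = \left(\frac{1}{121} + 71\right)^{2} = \left(\frac{8592}{121}\right)^{2} = \frac{73822464}{14641}$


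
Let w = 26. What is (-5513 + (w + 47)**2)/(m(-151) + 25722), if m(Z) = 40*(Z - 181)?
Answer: -92/6221 ≈ -0.014789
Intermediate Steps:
m(Z) = -7240 + 40*Z (m(Z) = 40*(-181 + Z) = -7240 + 40*Z)
(-5513 + (w + 47)**2)/(m(-151) + 25722) = (-5513 + (26 + 47)**2)/((-7240 + 40*(-151)) + 25722) = (-5513 + 73**2)/((-7240 - 6040) + 25722) = (-5513 + 5329)/(-13280 + 25722) = -184/12442 = -184*1/12442 = -92/6221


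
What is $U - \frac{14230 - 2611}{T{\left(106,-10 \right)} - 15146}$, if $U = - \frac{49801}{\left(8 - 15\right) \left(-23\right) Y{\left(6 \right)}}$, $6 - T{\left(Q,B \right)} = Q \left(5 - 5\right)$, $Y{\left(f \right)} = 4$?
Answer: $- \frac{93313063}{1218770} \approx -76.563$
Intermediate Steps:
$T{\left(Q,B \right)} = 6$ ($T{\left(Q,B \right)} = 6 - Q \left(5 - 5\right) = 6 - Q 0 = 6 - 0 = 6 + 0 = 6$)
$U = - \frac{49801}{644}$ ($U = - \frac{49801}{\left(8 - 15\right) \left(-23\right) 4} = - \frac{49801}{\left(-7\right) \left(-23\right) 4} = - \frac{49801}{161 \cdot 4} = - \frac{49801}{644} \approx -77.331$)
$U - \frac{14230 - 2611}{T{\left(106,-10 \right)} - 15146} = - \frac{49801}{644} - \frac{14230 - 2611}{6 - 15146} = - \frac{49801}{644} - \frac{11619}{-15140} = - \frac{49801}{644} - 11619 \left(- \frac{1}{15140}\right) = - \frac{49801}{644} - - \frac{11619}{15140} = - \frac{49801}{644} + \frac{11619}{15140} = - \frac{93313063}{1218770}$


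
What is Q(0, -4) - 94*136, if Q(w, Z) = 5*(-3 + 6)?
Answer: -12769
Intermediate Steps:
Q(w, Z) = 15 (Q(w, Z) = 5*3 = 15)
Q(0, -4) - 94*136 = 15 - 94*136 = 15 - 12784 = -12769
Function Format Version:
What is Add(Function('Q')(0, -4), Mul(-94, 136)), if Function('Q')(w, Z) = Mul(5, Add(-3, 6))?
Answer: -12769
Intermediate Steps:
Function('Q')(w, Z) = 15 (Function('Q')(w, Z) = Mul(5, 3) = 15)
Add(Function('Q')(0, -4), Mul(-94, 136)) = Add(15, Mul(-94, 136)) = Add(15, -12784) = -12769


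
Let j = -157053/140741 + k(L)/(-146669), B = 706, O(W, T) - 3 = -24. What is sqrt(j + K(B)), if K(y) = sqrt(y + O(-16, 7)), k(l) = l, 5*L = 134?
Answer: sqrt(-11889255163626822000455 + 10652656801420367736025*sqrt(685))/103211708645 ≈ 5.0056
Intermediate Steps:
L = 134/5 (L = (1/5)*134 = 134/5 ≈ 26.800)
O(W, T) = -21 (O(W, T) = 3 - 24 = -21)
K(y) = sqrt(-21 + y) (K(y) = sqrt(y - 21) = sqrt(-21 + y))
j = -115192891579/103211708645 (j = -157053/140741 + (134/5)/(-146669) = -157053*1/140741 + (134/5)*(-1/146669) = -157053/140741 - 134/733345 = -115192891579/103211708645 ≈ -1.1161)
sqrt(j + K(B)) = sqrt(-115192891579/103211708645 + sqrt(-21 + 706)) = sqrt(-115192891579/103211708645 + sqrt(685))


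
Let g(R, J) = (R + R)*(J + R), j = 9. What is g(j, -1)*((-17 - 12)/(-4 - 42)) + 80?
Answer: 3928/23 ≈ 170.78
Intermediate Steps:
g(R, J) = 2*R*(J + R) (g(R, J) = (2*R)*(J + R) = 2*R*(J + R))
g(j, -1)*((-17 - 12)/(-4 - 42)) + 80 = (2*9*(-1 + 9))*((-17 - 12)/(-4 - 42)) + 80 = (2*9*8)*(-29/(-46)) + 80 = 144*(-29*(-1/46)) + 80 = 144*(29/46) + 80 = 2088/23 + 80 = 3928/23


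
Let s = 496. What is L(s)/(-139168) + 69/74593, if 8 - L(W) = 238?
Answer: 13379491/5190479312 ≈ 0.0025777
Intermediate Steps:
L(W) = -230 (L(W) = 8 - 1*238 = 8 - 238 = -230)
L(s)/(-139168) + 69/74593 = -230/(-139168) + 69/74593 = -230*(-1/139168) + 69*(1/74593) = 115/69584 + 69/74593 = 13379491/5190479312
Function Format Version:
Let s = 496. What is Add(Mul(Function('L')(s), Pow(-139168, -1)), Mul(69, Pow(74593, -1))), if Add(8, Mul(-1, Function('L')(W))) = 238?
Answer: Rational(13379491, 5190479312) ≈ 0.0025777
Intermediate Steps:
Function('L')(W) = -230 (Function('L')(W) = Add(8, Mul(-1, 238)) = Add(8, -238) = -230)
Add(Mul(Function('L')(s), Pow(-139168, -1)), Mul(69, Pow(74593, -1))) = Add(Mul(-230, Pow(-139168, -1)), Mul(69, Pow(74593, -1))) = Add(Mul(-230, Rational(-1, 139168)), Mul(69, Rational(1, 74593))) = Add(Rational(115, 69584), Rational(69, 74593)) = Rational(13379491, 5190479312)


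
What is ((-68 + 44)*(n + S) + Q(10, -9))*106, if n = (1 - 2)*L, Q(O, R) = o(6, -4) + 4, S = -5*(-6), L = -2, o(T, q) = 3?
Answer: -80666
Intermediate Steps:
S = 30
Q(O, R) = 7 (Q(O, R) = 3 + 4 = 7)
n = 2 (n = (1 - 2)*(-2) = -1*(-2) = 2)
((-68 + 44)*(n + S) + Q(10, -9))*106 = ((-68 + 44)*(2 + 30) + 7)*106 = (-24*32 + 7)*106 = (-768 + 7)*106 = -761*106 = -80666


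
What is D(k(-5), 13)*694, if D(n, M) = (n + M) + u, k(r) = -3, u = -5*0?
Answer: 6940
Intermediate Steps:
u = 0
D(n, M) = M + n (D(n, M) = (n + M) + 0 = (M + n) + 0 = M + n)
D(k(-5), 13)*694 = (13 - 3)*694 = 10*694 = 6940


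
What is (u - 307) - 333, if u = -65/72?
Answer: -46145/72 ≈ -640.90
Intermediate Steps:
u = -65/72 (u = -65*1/72 = -65/72 ≈ -0.90278)
(u - 307) - 333 = (-65/72 - 307) - 333 = -22169/72 - 333 = -46145/72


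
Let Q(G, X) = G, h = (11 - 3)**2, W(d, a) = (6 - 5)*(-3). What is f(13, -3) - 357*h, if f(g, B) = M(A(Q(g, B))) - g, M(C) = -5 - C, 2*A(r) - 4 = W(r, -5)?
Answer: -45733/2 ≈ -22867.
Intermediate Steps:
W(d, a) = -3 (W(d, a) = 1*(-3) = -3)
h = 64 (h = 8**2 = 64)
A(r) = 1/2 (A(r) = 2 + (1/2)*(-3) = 2 - 3/2 = 1/2)
f(g, B) = -11/2 - g (f(g, B) = (-5 - 1*1/2) - g = (-5 - 1/2) - g = -11/2 - g)
f(13, -3) - 357*h = (-11/2 - 1*13) - 357*64 = (-11/2 - 13) - 22848 = -37/2 - 22848 = -45733/2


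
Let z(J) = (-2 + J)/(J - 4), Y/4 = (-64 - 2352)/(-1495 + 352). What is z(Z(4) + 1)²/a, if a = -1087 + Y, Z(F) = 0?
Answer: -127/1232777 ≈ -0.00010302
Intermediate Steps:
Y = 9664/1143 (Y = 4*((-64 - 2352)/(-1495 + 352)) = 4*(-2416/(-1143)) = 4*(-2416*(-1/1143)) = 4*(2416/1143) = 9664/1143 ≈ 8.4549)
z(J) = (-2 + J)/(-4 + J)
a = -1232777/1143 (a = -1087 + 9664/1143 = -1232777/1143 ≈ -1078.5)
z(Z(4) + 1)²/a = ((-2 + (0 + 1))/(-4 + (0 + 1)))²/(-1232777/1143) = ((-2 + 1)/(-4 + 1))²*(-1143/1232777) = (-1/(-3))²*(-1143/1232777) = (-⅓*(-1))²*(-1143/1232777) = (⅓)²*(-1143/1232777) = (⅑)*(-1143/1232777) = -127/1232777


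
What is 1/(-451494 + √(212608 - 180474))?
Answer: -225747/101923399951 - √32134/203846799902 ≈ -2.2157e-6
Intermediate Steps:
1/(-451494 + √(212608 - 180474)) = 1/(-451494 + √32134)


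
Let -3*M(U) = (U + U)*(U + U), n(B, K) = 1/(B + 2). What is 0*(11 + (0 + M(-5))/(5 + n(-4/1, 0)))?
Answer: 0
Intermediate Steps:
n(B, K) = 1/(2 + B)
M(U) = -4*U²/3 (M(U) = -(U + U)*(U + U)/3 = -2*U*2*U/3 = -4*U²/3)
0*(11 + (0 + M(-5))/(5 + n(-4/1, 0))) = 0*(11 + (0 - 4/3*(-5)²)/(5 + 1/(2 - 4/1))) = 0*(11 + (0 - 4/3*25)/(5 + 1/(2 - 4*1))) = 0*(11 + (0 - 100/3)/(5 + 1/(2 - 4))) = 0*(11 - 100/(3*(5 + 1/(-2)))) = 0*(11 - 100/(3*(5 - ½))) = 0*(11 - 100/(3*9/2)) = 0*(11 - 100/3*2/9) = 0*(11 - 200/27) = 0*(97/27) = 0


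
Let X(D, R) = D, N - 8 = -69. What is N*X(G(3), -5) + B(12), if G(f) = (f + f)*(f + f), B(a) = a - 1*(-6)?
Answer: -2178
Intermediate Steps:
B(a) = 6 + a (B(a) = a + 6 = 6 + a)
N = -61 (N = 8 - 69 = -61)
G(f) = 4*f² (G(f) = (2*f)*(2*f) = 4*f²)
N*X(G(3), -5) + B(12) = -244*3² + (6 + 12) = -244*9 + 18 = -61*36 + 18 = -2196 + 18 = -2178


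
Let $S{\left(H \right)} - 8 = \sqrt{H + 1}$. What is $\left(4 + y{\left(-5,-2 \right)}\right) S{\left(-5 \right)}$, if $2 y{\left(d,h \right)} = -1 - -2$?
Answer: $36 + 9 i \approx 36.0 + 9.0 i$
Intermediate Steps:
$S{\left(H \right)} = 8 + \sqrt{1 + H}$ ($S{\left(H \right)} = 8 + \sqrt{H + 1} = 8 + \sqrt{1 + H}$)
$y{\left(d,h \right)} = \frac{1}{2}$ ($y{\left(d,h \right)} = \frac{-1 - -2}{2} = \frac{-1 + 2}{2} = \frac{1}{2} \cdot 1 = \frac{1}{2}$)
$\left(4 + y{\left(-5,-2 \right)}\right) S{\left(-5 \right)} = \left(4 + \frac{1}{2}\right) \left(8 + \sqrt{1 - 5}\right) = \frac{9 \left(8 + \sqrt{-4}\right)}{2} = \frac{9 \left(8 + 2 i\right)}{2} = 36 + 9 i$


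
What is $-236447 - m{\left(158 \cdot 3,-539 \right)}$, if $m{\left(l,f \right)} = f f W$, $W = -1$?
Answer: $54074$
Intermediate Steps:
$m{\left(l,f \right)} = - f^{2}$ ($m{\left(l,f \right)} = f f \left(-1\right) = f^{2} \left(-1\right) = - f^{2}$)
$-236447 - m{\left(158 \cdot 3,-539 \right)} = -236447 - - \left(-539\right)^{2} = -236447 - \left(-1\right) 290521 = -236447 - -290521 = -236447 + 290521 = 54074$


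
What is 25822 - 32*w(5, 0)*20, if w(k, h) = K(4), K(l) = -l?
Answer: 28382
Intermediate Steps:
K(l) = -l
w(k, h) = -4 (w(k, h) = -1*4 = -4)
25822 - 32*w(5, 0)*20 = 25822 - 32*(-4)*20 = 25822 - (-128)*20 = 25822 - 1*(-2560) = 25822 + 2560 = 28382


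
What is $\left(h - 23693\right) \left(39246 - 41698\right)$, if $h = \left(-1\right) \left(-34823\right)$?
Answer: $-27290760$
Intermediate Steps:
$h = 34823$
$\left(h - 23693\right) \left(39246 - 41698\right) = \left(34823 - 23693\right) \left(39246 - 41698\right) = 11130 \left(-2452\right) = -27290760$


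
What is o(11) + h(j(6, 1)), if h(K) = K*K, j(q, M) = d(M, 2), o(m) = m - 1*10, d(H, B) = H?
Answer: 2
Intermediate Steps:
o(m) = -10 + m (o(m) = m - 10 = -10 + m)
j(q, M) = M
h(K) = K²
o(11) + h(j(6, 1)) = (-10 + 11) + 1² = 1 + 1 = 2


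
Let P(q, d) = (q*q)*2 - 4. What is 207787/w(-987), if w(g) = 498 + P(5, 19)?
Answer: 207787/544 ≈ 381.96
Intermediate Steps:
P(q, d) = -4 + 2*q² (P(q, d) = q²*2 - 4 = 2*q² - 4 = -4 + 2*q²)
w(g) = 544 (w(g) = 498 + (-4 + 2*5²) = 498 + (-4 + 2*25) = 498 + (-4 + 50) = 498 + 46 = 544)
207787/w(-987) = 207787/544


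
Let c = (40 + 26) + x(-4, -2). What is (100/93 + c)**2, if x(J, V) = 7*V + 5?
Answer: 29170801/8649 ≈ 3372.7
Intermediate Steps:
x(J, V) = 5 + 7*V
c = 57 (c = (40 + 26) + (5 + 7*(-2)) = 66 + (5 - 14) = 66 - 9 = 57)
(100/93 + c)**2 = (100/93 + 57)**2 = (5401/93)**2 = 29170801/8649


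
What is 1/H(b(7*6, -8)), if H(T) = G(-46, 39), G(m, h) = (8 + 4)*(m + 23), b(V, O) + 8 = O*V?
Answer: -1/276 ≈ -0.0036232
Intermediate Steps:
b(V, O) = -8 + O*V
G(m, h) = 276 + 12*m (G(m, h) = 12*(23 + m) = 276 + 12*m)
H(T) = -276 (H(T) = 276 + 12*(-46) = 276 - 552 = -276)
1/H(b(7*6, -8)) = 1/(-276) = -1/276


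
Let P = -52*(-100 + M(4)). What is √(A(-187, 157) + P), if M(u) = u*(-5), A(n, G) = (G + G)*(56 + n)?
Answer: I*√34894 ≈ 186.8*I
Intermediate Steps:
A(n, G) = 2*G*(56 + n) (A(n, G) = (2*G)*(56 + n) = 2*G*(56 + n))
M(u) = -5*u
P = 6240 (P = -52*(-100 - 5*4) = -52*(-100 - 20) = -52*(-120) = 6240)
√(A(-187, 157) + P) = √(2*157*(56 - 187) + 6240) = √(2*157*(-131) + 6240) = √(-41134 + 6240) = √(-34894) = I*√34894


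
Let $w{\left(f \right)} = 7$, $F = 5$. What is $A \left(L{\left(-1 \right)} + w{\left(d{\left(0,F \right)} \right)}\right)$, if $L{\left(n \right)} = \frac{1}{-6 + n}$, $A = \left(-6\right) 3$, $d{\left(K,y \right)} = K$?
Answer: $- \frac{864}{7} \approx -123.43$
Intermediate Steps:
$A = -18$
$A \left(L{\left(-1 \right)} + w{\left(d{\left(0,F \right)} \right)}\right) = - 18 \left(\frac{1}{-6 - 1} + 7\right) = - 18 \left(\frac{1}{-7} + 7\right) = - 18 \left(- \frac{1}{7} + 7\right) = \left(-18\right) \frac{48}{7} = - \frac{864}{7}$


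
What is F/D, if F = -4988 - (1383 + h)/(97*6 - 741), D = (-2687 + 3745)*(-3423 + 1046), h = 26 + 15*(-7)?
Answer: 395894/199931847 ≈ 0.0019801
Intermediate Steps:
h = -79 (h = 26 - 105 = -79)
D = -2514866 (D = 1058*(-2377) = -2514866)
F = -791788/159 (F = -4988 - (1383 - 79)/(97*6 - 741) = -4988 - 1304/(582 - 741) = -4988 - 1304/(-159) = -4988 - 1304*(-1)/159 = -4988 - 1*(-1304/159) = -4988 + 1304/159 = -791788/159 ≈ -4979.8)
F/D = -791788/159/(-2514866) = -791788/159*(-1/2514866) = 395894/199931847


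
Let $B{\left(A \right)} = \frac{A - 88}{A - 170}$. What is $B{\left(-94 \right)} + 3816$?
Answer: $\frac{503803}{132} \approx 3816.7$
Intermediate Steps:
$B{\left(A \right)} = \frac{-88 + A}{-170 + A}$
$B{\left(-94 \right)} + 3816 = \frac{-88 - 94}{-170 - 94} + 3816 = \frac{1}{-264} \left(-182\right) + 3816 = \left(- \frac{1}{264}\right) \left(-182\right) + 3816 = \frac{91}{132} + 3816 = \frac{503803}{132}$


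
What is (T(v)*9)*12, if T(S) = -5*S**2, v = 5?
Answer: -13500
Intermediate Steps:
(T(v)*9)*12 = (-5*5**2*9)*12 = (-5*25*9)*12 = -125*9*12 = -1125*12 = -13500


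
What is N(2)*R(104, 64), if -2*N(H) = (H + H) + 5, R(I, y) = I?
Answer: -468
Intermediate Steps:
N(H) = -5/2 - H (N(H) = -((H + H) + 5)/2 = -(2*H + 5)/2 = -(5 + 2*H)/2 = -5/2 - H)
N(2)*R(104, 64) = (-5/2 - 1*2)*104 = (-5/2 - 2)*104 = -9/2*104 = -468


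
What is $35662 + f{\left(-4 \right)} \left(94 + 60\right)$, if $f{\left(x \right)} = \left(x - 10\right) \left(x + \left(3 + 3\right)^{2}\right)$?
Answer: $-33330$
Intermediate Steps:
$f{\left(x \right)} = \left(-10 + x\right) \left(36 + x\right)$ ($f{\left(x \right)} = \left(-10 + x\right) \left(x + 6^{2}\right) = \left(-10 + x\right) \left(x + 36\right) = \left(-10 + x\right) \left(36 + x\right)$)
$35662 + f{\left(-4 \right)} \left(94 + 60\right) = 35662 + \left(-360 + \left(-4\right)^{2} + 26 \left(-4\right)\right) \left(94 + 60\right) = 35662 + \left(-360 + 16 - 104\right) 154 = 35662 - 68992 = -33330$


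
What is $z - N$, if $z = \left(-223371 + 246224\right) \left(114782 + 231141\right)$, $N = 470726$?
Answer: $7904907593$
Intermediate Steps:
$z = 7905378319$ ($z = 22853 \cdot 345923 = 7905378319$)
$z - N = 7905378319 - 470726 = 7904907593$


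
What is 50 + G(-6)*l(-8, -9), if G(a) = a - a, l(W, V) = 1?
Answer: 50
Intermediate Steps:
G(a) = 0
50 + G(-6)*l(-8, -9) = 50 + 0*1 = 50 + 0 = 50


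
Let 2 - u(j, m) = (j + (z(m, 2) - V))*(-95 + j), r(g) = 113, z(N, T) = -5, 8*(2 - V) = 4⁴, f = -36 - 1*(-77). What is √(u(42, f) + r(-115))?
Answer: √3666 ≈ 60.547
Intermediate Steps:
f = 41 (f = -36 + 77 = 41)
V = -30 (V = 2 - ⅛*4⁴ = 2 - ⅛*256 = 2 - 32 = -30)
u(j, m) = 2 - (-95 + j)*(25 + j) (u(j, m) = 2 - (j + (-5 - 1*(-30)))*(-95 + j) = 2 - (j + (-5 + 30))*(-95 + j) = 2 - (j + 25)*(-95 + j) = 2 - (25 + j)*(-95 + j) = 2 - (-95 + j)*(25 + j))
√(u(42, f) + r(-115)) = √((2377 - 1*42² + 70*42) + 113) = √((2377 - 1*1764 + 2940) + 113) = √((2377 - 1764 + 2940) + 113) = √(3553 + 113) = √3666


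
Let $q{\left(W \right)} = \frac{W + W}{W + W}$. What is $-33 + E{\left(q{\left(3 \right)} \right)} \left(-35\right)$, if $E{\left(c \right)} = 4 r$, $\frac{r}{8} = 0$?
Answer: $-33$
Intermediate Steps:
$r = 0$ ($r = 8 \cdot 0 = 0$)
$q{\left(W \right)} = 1$ ($q{\left(W \right)} = \frac{2 W}{2 W} = 2 W \frac{1}{2 W} = 1$)
$E{\left(c \right)} = 0$ ($E{\left(c \right)} = 4 \cdot 0 = 0$)
$-33 + E{\left(q{\left(3 \right)} \right)} \left(-35\right) = -33 + 0 \left(-35\right) = -33 + 0 = -33$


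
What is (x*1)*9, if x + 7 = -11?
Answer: -162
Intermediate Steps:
x = -18 (x = -7 - 11 = -18)
(x*1)*9 = -18*1*9 = -18*9 = -162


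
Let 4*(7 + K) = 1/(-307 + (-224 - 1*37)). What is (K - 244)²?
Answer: 325211294529/5161984 ≈ 63001.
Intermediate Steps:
K = -15905/2272 (K = -7 + 1/(4*(-307 + (-224 - 1*37))) = -7 + 1/(4*(-307 + (-224 - 37))) = -7 + 1/(4*(-307 - 261)) = -7 + (¼)/(-568) = -7 + (¼)*(-1/568) = -7 - 1/2272 = -15905/2272 ≈ -7.0004)
(K - 244)² = (-15905/2272 - 244)² = (-570273/2272)² = 325211294529/5161984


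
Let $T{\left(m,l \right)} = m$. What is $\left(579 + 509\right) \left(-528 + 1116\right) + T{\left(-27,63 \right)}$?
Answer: $639717$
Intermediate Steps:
$\left(579 + 509\right) \left(-528 + 1116\right) + T{\left(-27,63 \right)} = \left(579 + 509\right) \left(-528 + 1116\right) - 27 = 1088 \cdot 588 - 27 = 639744 - 27 = 639717$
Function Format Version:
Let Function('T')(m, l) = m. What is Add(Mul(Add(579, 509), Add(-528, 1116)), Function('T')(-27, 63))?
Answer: 639717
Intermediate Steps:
Add(Mul(Add(579, 509), Add(-528, 1116)), Function('T')(-27, 63)) = Add(Mul(Add(579, 509), Add(-528, 1116)), -27) = Add(Mul(1088, 588), -27) = Add(639744, -27) = 639717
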